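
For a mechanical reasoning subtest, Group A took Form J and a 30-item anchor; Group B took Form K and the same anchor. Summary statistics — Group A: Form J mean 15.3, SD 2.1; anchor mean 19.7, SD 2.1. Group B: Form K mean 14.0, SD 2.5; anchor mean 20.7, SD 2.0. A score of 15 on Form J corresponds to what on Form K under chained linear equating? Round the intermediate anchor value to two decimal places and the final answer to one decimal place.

12.4

Form J → anchor (Group A): v = (2.1/2.1)(15 − 15.3) + 19.7 = 19.40
anchor → Form K (Group B): y = (2.5/2.0)(19.40 − 20.7) + 14.0 = 12.4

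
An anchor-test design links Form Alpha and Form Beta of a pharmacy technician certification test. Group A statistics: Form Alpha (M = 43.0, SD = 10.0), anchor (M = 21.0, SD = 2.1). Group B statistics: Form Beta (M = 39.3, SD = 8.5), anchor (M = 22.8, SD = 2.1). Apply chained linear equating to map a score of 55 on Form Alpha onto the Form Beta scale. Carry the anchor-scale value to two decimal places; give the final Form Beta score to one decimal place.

Form Alpha → anchor (Group A): v = (2.1/10.0)(55 − 43.0) + 21.0 = 23.52
anchor → Form Beta (Group B): y = (8.5/2.1)(23.52 − 22.8) + 39.3 = 42.2

42.2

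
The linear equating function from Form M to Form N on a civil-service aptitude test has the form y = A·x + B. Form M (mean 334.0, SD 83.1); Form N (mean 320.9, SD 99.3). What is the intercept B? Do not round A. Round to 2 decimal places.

A = SD_Y / SD_X = 99.3 / 83.1 = 1.194946
B = M_Y − A·M_X = 320.9 − 1.194946 × 334.0 = -78.21

-78.21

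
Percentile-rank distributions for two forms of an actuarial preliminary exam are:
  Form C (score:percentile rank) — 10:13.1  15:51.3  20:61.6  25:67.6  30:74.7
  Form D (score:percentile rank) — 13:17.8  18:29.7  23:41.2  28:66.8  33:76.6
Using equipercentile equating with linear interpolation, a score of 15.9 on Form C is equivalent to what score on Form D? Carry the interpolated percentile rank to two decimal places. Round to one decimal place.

PR of 15.9 on Form C: 51.3 + (15.9 − 15)/(20 − 15) × (61.6 − 51.3) = 53.15
On Form D, PR 53.15 falls between score 23 (PR 41.2) and 28 (PR 66.8).
Interpolate: 23 + (53.15 − 41.2)/(66.8 − 41.2) × (28 − 23) = 25.3

25.3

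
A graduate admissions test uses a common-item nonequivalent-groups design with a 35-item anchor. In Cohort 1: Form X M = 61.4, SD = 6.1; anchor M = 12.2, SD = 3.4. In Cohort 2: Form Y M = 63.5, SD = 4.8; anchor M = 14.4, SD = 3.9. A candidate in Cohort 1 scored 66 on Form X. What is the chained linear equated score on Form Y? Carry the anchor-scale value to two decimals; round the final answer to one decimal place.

Form X → anchor (Cohort 1): v = (3.4/6.1)(66 − 61.4) + 12.2 = 14.76
anchor → Form Y (Cohort 2): y = (4.8/3.9)(14.76 − 14.4) + 63.5 = 63.9

63.9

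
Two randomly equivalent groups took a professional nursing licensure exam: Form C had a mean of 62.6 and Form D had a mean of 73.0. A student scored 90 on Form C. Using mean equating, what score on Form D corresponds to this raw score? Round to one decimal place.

100.4

Mean equating: y = x + (M_Y − M_X) = 90 + (73.0 − 62.6) = 100.4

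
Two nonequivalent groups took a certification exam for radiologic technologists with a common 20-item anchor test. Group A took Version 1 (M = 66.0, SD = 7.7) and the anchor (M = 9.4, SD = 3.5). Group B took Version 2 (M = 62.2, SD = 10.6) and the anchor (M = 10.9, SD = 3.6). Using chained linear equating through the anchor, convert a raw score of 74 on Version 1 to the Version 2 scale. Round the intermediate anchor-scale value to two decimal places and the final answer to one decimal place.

68.5

Version 1 → anchor (Group A): v = (3.5/7.7)(74 − 66.0) + 9.4 = 13.04
anchor → Version 2 (Group B): y = (10.6/3.6)(13.04 − 10.9) + 62.2 = 68.5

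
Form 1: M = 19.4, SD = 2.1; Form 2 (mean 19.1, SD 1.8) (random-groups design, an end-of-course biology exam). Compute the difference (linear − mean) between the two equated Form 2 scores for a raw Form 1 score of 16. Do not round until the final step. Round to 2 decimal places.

Mean-equated: 16 + (19.1 − 19.4) = 15.70
Linear-equated: (1.8/2.1)(16 − 19.4) + 19.1 = 16.186
Difference = 16.186 − 15.70 = 0.49

0.49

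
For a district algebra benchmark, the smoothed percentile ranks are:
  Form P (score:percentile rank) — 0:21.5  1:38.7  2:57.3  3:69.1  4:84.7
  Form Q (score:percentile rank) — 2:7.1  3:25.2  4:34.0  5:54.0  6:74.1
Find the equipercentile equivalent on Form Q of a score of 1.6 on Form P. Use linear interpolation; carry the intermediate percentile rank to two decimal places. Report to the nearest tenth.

PR of 1.6 on Form P: 38.7 + (1.6 − 1)/(2 − 1) × (57.3 − 38.7) = 49.86
On Form Q, PR 49.86 falls between score 4 (PR 34.0) and 5 (PR 54.0).
Interpolate: 4 + (49.86 − 34.0)/(54.0 − 34.0) × (5 − 4) = 4.8

4.8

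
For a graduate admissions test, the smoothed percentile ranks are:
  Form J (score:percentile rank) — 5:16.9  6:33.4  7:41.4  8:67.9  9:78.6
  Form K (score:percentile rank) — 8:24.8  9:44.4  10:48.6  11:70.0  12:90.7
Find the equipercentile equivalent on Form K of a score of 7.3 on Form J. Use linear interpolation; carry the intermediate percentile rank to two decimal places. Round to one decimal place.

10.0

PR of 7.3 on Form J: 41.4 + (7.3 − 7)/(8 − 7) × (67.9 − 41.4) = 49.35
On Form K, PR 49.35 falls between score 10 (PR 48.6) and 11 (PR 70.0).
Interpolate: 10 + (49.35 − 48.6)/(70.0 − 48.6) × (11 − 10) = 10.0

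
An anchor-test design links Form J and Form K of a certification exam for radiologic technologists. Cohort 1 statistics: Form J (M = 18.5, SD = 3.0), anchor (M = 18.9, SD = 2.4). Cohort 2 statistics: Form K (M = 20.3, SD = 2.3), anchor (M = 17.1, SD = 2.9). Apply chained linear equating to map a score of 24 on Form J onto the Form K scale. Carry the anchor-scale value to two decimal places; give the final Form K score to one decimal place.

Form J → anchor (Cohort 1): v = (2.4/3.0)(24 − 18.5) + 18.9 = 23.30
anchor → Form K (Cohort 2): y = (2.3/2.9)(23.30 − 17.1) + 20.3 = 25.2

25.2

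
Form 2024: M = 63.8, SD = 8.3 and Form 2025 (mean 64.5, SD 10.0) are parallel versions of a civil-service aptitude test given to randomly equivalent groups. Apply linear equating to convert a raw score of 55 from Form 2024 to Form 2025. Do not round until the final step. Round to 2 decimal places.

53.90

Linear equating: y = (SD_Y/SD_X)(x − M_X) + M_Y
y = (10.0/8.3)(55 − 63.8) + 64.5
y = 1.204819 × -8.8 + 64.5 = -10.6024 + 64.5 = 53.90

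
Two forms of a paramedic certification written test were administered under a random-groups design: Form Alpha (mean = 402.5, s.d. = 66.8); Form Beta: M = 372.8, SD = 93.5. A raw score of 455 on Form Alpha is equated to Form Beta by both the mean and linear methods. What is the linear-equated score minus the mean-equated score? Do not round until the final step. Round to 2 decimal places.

20.98

Mean-equated: 455 + (372.8 − 402.5) = 425.30
Linear-equated: (93.5/66.8)(455 − 402.5) + 372.8 = 446.284
Difference = 446.284 − 425.30 = 20.98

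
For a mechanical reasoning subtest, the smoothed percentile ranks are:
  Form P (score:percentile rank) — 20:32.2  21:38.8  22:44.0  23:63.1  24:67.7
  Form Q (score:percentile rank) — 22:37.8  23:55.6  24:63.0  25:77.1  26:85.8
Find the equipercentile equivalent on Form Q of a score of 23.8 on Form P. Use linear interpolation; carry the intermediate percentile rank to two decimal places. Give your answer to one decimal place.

PR of 23.8 on Form P: 63.1 + (23.8 − 23)/(24 − 23) × (67.7 − 63.1) = 66.78
On Form Q, PR 66.78 falls between score 24 (PR 63.0) and 25 (PR 77.1).
Interpolate: 24 + (66.78 − 63.0)/(77.1 − 63.0) × (25 − 24) = 24.3

24.3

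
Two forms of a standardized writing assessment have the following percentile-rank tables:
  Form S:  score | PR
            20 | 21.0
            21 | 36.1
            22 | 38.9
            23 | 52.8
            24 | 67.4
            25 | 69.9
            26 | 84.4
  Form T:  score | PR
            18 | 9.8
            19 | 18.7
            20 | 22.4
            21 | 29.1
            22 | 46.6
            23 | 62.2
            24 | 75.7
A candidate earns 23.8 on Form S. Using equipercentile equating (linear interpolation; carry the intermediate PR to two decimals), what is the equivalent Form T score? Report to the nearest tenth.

PR of 23.8 on Form S: 52.8 + (23.8 − 23)/(24 − 23) × (67.4 − 52.8) = 64.48
On Form T, PR 64.48 falls between score 23 (PR 62.2) and 24 (PR 75.7).
Interpolate: 23 + (64.48 − 62.2)/(75.7 − 62.2) × (24 − 23) = 23.2

23.2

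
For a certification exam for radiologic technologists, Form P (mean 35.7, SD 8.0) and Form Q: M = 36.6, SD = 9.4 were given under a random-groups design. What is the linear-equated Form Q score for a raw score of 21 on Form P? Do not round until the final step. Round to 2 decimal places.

19.33

Linear equating: y = (SD_Y/SD_X)(x − M_X) + M_Y
y = (9.4/8.0)(21 − 35.7) + 36.6
y = 1.175000 × -14.7 + 36.6 = -17.2725 + 36.6 = 19.33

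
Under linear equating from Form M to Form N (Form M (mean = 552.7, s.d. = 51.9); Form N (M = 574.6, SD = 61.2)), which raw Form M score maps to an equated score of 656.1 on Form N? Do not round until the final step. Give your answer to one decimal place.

621.8

Invert y = (SD_Y/SD_X)(x − M_X) + M_Y:
x = (SD_X/SD_Y)(y − M_Y) + M_X = (51.9/61.2)(656.1 − 574.6) + 552.7
x = 0.848039 × 81.500 + 552.7 = 621.8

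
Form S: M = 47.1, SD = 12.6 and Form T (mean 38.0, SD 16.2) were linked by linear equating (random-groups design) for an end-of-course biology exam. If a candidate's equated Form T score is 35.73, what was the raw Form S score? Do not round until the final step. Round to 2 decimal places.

Invert y = (SD_Y/SD_X)(x − M_X) + M_Y:
x = (SD_X/SD_Y)(y − M_Y) + M_X = (12.6/16.2)(35.73 − 38.0) + 47.1
x = 0.777778 × -2.270 + 47.1 = 45.33

45.33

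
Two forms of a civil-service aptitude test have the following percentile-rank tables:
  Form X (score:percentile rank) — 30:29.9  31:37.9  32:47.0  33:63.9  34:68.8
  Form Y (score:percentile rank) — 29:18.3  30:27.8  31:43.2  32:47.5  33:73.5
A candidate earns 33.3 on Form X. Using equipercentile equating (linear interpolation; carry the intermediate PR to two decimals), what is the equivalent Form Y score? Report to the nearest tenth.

32.7

PR of 33.3 on Form X: 63.9 + (33.3 − 33)/(34 − 33) × (68.8 − 63.9) = 65.37
On Form Y, PR 65.37 falls between score 32 (PR 47.5) and 33 (PR 73.5).
Interpolate: 32 + (65.37 − 47.5)/(73.5 − 47.5) × (33 − 32) = 32.7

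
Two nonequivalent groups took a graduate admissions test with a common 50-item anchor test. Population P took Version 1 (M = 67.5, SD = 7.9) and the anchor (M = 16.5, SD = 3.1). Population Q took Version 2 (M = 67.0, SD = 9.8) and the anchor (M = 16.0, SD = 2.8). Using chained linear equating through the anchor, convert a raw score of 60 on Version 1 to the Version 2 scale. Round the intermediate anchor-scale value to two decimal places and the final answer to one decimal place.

58.5

Version 1 → anchor (Population P): v = (3.1/7.9)(60 − 67.5) + 16.5 = 13.56
anchor → Version 2 (Population Q): y = (9.8/2.8)(13.56 − 16.0) + 67.0 = 58.5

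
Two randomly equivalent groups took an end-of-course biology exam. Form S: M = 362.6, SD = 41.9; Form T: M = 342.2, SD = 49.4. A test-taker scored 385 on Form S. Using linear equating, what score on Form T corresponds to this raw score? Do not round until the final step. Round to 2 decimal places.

Linear equating: y = (SD_Y/SD_X)(x − M_X) + M_Y
y = (49.4/41.9)(385 − 362.6) + 342.2
y = 1.178998 × 22.4 + 342.2 = 26.4095 + 342.2 = 368.61

368.61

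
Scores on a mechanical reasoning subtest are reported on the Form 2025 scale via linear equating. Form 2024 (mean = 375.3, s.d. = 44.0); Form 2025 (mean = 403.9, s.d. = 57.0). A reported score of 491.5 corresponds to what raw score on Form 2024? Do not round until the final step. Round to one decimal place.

442.9

Invert y = (SD_Y/SD_X)(x − M_X) + M_Y:
x = (SD_X/SD_Y)(y − M_Y) + M_X = (44.0/57.0)(491.5 − 403.9) + 375.3
x = 0.771930 × 87.600 + 375.3 = 442.9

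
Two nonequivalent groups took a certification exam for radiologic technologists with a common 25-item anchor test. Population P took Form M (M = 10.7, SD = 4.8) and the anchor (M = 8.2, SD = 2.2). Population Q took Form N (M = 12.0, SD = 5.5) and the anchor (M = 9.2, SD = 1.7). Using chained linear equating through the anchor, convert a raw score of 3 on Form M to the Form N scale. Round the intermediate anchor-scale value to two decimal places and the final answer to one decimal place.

-2.7

Form M → anchor (Population P): v = (2.2/4.8)(3 − 10.7) + 8.2 = 4.67
anchor → Form N (Population Q): y = (5.5/1.7)(4.67 − 9.2) + 12.0 = -2.7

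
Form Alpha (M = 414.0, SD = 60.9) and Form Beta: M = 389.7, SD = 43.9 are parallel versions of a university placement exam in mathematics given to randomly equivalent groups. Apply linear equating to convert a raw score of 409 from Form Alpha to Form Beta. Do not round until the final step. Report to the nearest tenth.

386.1

Linear equating: y = (SD_Y/SD_X)(x − M_X) + M_Y
y = (43.9/60.9)(409 − 414.0) + 389.7
y = 0.720854 × -5.0 + 389.7 = -3.6043 + 389.7 = 386.1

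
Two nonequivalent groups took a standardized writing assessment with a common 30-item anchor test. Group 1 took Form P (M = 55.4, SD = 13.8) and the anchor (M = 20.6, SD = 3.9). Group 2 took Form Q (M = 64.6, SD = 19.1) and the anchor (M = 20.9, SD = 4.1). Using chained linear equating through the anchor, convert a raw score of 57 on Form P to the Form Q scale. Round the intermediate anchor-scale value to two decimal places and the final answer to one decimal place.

65.3

Form P → anchor (Group 1): v = (3.9/13.8)(57 − 55.4) + 20.6 = 21.05
anchor → Form Q (Group 2): y = (19.1/4.1)(21.05 − 20.9) + 64.6 = 65.3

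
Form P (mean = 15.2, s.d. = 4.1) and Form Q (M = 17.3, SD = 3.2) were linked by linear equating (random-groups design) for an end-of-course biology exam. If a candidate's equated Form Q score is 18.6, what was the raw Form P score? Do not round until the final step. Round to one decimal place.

16.9

Invert y = (SD_Y/SD_X)(x − M_X) + M_Y:
x = (SD_X/SD_Y)(y − M_Y) + M_X = (4.1/3.2)(18.6 − 17.3) + 15.2
x = 1.281250 × 1.300 + 15.2 = 16.9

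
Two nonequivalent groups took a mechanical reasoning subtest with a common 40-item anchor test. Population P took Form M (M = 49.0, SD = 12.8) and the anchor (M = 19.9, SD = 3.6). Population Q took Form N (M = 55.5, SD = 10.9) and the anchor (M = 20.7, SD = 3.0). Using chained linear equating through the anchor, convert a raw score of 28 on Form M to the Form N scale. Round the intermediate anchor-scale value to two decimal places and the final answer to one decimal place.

Form M → anchor (Population P): v = (3.6/12.8)(28 − 49.0) + 19.9 = 13.99
anchor → Form N (Population Q): y = (10.9/3.0)(13.99 − 20.7) + 55.5 = 31.1

31.1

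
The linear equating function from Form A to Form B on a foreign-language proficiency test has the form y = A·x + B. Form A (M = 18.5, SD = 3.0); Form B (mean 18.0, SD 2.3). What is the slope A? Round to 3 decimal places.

A = SD_Y / SD_X = 2.3 / 3.0 = 0.767

0.767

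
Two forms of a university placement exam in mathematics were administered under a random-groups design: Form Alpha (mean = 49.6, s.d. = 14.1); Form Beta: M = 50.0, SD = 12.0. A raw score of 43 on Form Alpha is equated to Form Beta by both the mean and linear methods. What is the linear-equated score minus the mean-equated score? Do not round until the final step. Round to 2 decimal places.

Mean-equated: 43 + (50.0 − 49.6) = 43.40
Linear-equated: (12.0/14.1)(43 − 49.6) + 50.0 = 44.383
Difference = 44.383 − 43.40 = 0.98

0.98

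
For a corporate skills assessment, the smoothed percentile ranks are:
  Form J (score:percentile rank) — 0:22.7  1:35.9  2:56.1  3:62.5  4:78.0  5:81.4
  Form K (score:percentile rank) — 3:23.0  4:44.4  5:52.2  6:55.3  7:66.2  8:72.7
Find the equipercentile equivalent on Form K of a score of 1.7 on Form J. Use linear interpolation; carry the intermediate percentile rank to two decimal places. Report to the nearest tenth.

4.7

PR of 1.7 on Form J: 35.9 + (1.7 − 1)/(2 − 1) × (56.1 − 35.9) = 50.04
On Form K, PR 50.04 falls between score 4 (PR 44.4) and 5 (PR 52.2).
Interpolate: 4 + (50.04 − 44.4)/(52.2 − 44.4) × (5 − 4) = 4.7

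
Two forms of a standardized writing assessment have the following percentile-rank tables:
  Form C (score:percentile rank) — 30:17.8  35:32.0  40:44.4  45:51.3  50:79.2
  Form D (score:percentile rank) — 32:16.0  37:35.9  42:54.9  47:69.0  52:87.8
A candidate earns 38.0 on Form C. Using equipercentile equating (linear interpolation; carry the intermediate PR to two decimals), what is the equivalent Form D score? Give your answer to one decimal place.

PR of 38.0 on Form C: 32.0 + (38.0 − 35)/(40 − 35) × (44.4 − 32.0) = 39.44
On Form D, PR 39.44 falls between score 37 (PR 35.9) and 42 (PR 54.9).
Interpolate: 37 + (39.44 − 35.9)/(54.9 − 35.9) × (42 − 37) = 37.9

37.9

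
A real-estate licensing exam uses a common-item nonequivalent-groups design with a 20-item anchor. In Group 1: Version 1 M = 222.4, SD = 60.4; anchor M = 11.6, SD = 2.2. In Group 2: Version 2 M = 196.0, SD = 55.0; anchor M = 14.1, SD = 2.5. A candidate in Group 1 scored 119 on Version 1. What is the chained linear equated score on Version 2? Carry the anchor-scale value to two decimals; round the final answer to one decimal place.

Version 1 → anchor (Group 1): v = (2.2/60.4)(119 − 222.4) + 11.6 = 7.83
anchor → Version 2 (Group 2): y = (55.0/2.5)(7.83 − 14.1) + 196.0 = 58.1

58.1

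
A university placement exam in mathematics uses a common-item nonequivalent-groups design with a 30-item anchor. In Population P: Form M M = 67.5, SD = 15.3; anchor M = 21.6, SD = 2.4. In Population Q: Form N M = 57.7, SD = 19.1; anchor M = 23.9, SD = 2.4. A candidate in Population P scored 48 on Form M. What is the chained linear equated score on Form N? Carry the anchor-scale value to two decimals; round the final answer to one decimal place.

15.0

Form M → anchor (Population P): v = (2.4/15.3)(48 − 67.5) + 21.6 = 18.54
anchor → Form N (Population Q): y = (19.1/2.4)(18.54 − 23.9) + 57.7 = 15.0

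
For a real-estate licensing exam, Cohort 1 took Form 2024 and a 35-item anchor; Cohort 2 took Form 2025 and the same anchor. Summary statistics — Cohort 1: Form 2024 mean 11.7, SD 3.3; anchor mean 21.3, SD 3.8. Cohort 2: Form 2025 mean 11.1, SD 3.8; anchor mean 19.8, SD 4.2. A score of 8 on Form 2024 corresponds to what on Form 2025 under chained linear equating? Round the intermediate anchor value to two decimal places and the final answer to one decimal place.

Form 2024 → anchor (Cohort 1): v = (3.8/3.3)(8 − 11.7) + 21.3 = 17.04
anchor → Form 2025 (Cohort 2): y = (3.8/4.2)(17.04 − 19.8) + 11.1 = 8.6

8.6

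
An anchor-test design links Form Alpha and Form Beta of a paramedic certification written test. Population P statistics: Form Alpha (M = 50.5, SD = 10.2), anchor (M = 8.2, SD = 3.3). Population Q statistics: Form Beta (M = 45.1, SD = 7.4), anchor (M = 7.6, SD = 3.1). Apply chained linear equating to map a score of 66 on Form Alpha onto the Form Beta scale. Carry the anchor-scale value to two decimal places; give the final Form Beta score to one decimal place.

58.5

Form Alpha → anchor (Population P): v = (3.3/10.2)(66 − 50.5) + 8.2 = 13.21
anchor → Form Beta (Population Q): y = (7.4/3.1)(13.21 − 7.6) + 45.1 = 58.5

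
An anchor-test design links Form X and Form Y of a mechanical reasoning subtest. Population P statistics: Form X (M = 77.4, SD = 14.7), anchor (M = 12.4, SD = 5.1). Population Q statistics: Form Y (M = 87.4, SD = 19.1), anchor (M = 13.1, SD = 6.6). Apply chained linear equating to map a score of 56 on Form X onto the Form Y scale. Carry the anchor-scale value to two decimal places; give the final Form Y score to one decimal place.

63.9

Form X → anchor (Population P): v = (5.1/14.7)(56 − 77.4) + 12.4 = 4.98
anchor → Form Y (Population Q): y = (19.1/6.6)(4.98 − 13.1) + 87.4 = 63.9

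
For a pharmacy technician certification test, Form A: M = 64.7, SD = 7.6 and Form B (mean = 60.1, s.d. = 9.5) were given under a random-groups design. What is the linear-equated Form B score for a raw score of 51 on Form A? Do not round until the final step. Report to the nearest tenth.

43.0

Linear equating: y = (SD_Y/SD_X)(x − M_X) + M_Y
y = (9.5/7.6)(51 − 64.7) + 60.1
y = 1.250000 × -13.7 + 60.1 = -17.1250 + 60.1 = 43.0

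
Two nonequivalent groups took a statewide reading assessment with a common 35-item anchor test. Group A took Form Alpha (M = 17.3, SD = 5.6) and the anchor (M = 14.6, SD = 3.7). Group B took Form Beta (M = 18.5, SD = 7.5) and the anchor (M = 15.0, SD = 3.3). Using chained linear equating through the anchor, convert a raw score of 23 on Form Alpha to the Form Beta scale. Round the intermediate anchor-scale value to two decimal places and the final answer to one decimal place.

26.2

Form Alpha → anchor (Group A): v = (3.7/5.6)(23 − 17.3) + 14.6 = 18.37
anchor → Form Beta (Group B): y = (7.5/3.3)(18.37 − 15.0) + 18.5 = 26.2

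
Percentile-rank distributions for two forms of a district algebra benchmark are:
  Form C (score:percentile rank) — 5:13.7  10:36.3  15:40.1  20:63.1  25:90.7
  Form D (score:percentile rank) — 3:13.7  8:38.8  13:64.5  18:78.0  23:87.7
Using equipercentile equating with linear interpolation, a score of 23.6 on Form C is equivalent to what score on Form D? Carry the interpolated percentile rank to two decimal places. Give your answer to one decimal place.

20.6

PR of 23.6 on Form C: 63.1 + (23.6 − 20)/(25 − 20) × (90.7 − 63.1) = 82.97
On Form D, PR 82.97 falls between score 18 (PR 78.0) and 23 (PR 87.7).
Interpolate: 18 + (82.97 − 78.0)/(87.7 − 78.0) × (23 − 18) = 20.6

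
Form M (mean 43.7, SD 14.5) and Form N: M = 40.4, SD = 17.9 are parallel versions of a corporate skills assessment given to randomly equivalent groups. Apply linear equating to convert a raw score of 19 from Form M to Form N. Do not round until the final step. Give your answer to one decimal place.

9.9

Linear equating: y = (SD_Y/SD_X)(x − M_X) + M_Y
y = (17.9/14.5)(19 − 43.7) + 40.4
y = 1.234483 × -24.7 + 40.4 = -30.4917 + 40.4 = 9.9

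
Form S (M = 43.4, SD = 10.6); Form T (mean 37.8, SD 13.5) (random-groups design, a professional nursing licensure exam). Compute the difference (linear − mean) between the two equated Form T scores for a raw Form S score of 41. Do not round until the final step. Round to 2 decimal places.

Mean-equated: 41 + (37.8 − 43.4) = 35.40
Linear-equated: (13.5/10.6)(41 − 43.4) + 37.8 = 34.743
Difference = 34.743 − 35.40 = -0.66

-0.66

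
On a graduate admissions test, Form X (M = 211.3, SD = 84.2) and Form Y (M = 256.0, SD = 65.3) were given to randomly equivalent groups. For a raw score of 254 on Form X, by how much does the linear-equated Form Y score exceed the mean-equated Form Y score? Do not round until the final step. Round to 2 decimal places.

-9.58

Mean-equated: 254 + (256.0 − 211.3) = 298.70
Linear-equated: (65.3/84.2)(254 − 211.3) + 256.0 = 289.115
Difference = 289.115 − 298.70 = -9.58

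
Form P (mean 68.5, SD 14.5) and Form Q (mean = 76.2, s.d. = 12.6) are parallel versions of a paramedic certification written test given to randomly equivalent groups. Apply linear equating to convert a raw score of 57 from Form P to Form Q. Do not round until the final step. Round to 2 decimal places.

Linear equating: y = (SD_Y/SD_X)(x − M_X) + M_Y
y = (12.6/14.5)(57 − 68.5) + 76.2
y = 0.868966 × -11.5 + 76.2 = -9.9931 + 76.2 = 66.21

66.21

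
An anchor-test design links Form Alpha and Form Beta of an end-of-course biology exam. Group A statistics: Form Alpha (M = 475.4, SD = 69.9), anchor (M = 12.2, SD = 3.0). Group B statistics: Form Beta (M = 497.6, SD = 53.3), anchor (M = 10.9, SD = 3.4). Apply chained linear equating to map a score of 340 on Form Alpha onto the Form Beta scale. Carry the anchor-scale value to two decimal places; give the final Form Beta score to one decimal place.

Form Alpha → anchor (Group A): v = (3.0/69.9)(340 − 475.4) + 12.2 = 6.39
anchor → Form Beta (Group B): y = (53.3/3.4)(6.39 − 10.9) + 497.6 = 426.9

426.9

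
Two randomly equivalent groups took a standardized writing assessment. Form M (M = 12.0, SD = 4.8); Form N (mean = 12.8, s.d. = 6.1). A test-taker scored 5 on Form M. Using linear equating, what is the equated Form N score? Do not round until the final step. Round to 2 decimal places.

3.90

Linear equating: y = (SD_Y/SD_X)(x − M_X) + M_Y
y = (6.1/4.8)(5 − 12.0) + 12.8
y = 1.270833 × -7.0 + 12.8 = -8.8958 + 12.8 = 3.90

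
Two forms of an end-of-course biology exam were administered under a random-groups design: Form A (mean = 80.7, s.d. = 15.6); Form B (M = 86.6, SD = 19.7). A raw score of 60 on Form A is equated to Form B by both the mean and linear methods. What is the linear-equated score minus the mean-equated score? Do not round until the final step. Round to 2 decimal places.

-5.44

Mean-equated: 60 + (86.6 − 80.7) = 65.90
Linear-equated: (19.7/15.6)(60 − 80.7) + 86.6 = 60.460
Difference = 60.460 − 65.90 = -5.44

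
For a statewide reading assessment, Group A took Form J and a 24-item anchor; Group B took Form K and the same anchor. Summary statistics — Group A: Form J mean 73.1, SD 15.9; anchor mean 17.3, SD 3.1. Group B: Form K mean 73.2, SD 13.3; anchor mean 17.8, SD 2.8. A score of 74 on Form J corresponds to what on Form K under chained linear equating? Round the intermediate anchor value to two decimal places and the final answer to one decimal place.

71.7

Form J → anchor (Group A): v = (3.1/15.9)(74 − 73.1) + 17.3 = 17.48
anchor → Form K (Group B): y = (13.3/2.8)(17.48 − 17.8) + 73.2 = 71.7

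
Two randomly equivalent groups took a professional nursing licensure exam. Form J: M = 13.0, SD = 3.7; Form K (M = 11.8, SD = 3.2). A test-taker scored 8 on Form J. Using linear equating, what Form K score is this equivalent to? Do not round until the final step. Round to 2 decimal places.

Linear equating: y = (SD_Y/SD_X)(x − M_X) + M_Y
y = (3.2/3.7)(8 − 13.0) + 11.8
y = 0.864865 × -5.0 + 11.8 = -4.3243 + 11.8 = 7.48

7.48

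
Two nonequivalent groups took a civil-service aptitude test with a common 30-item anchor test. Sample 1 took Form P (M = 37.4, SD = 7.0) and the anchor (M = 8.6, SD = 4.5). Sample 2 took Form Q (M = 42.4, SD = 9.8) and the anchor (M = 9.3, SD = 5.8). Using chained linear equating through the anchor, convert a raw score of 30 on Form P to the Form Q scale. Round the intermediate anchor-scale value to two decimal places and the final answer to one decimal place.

33.2

Form P → anchor (Sample 1): v = (4.5/7.0)(30 − 37.4) + 8.6 = 3.84
anchor → Form Q (Sample 2): y = (9.8/5.8)(3.84 − 9.3) + 42.4 = 33.2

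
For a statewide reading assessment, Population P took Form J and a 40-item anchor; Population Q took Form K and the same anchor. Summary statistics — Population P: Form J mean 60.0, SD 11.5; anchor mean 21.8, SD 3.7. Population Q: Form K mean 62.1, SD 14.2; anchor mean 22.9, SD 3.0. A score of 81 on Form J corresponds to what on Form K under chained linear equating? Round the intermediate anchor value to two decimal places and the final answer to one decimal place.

Form J → anchor (Population P): v = (3.7/11.5)(81 − 60.0) + 21.8 = 28.56
anchor → Form K (Population Q): y = (14.2/3.0)(28.56 − 22.9) + 62.1 = 88.9

88.9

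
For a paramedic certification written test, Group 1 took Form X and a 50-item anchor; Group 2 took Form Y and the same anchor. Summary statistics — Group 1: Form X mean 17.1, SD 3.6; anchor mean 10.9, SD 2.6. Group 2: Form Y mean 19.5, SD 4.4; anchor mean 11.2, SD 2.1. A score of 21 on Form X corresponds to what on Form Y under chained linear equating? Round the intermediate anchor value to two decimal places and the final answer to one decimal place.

Form X → anchor (Group 1): v = (2.6/3.6)(21 − 17.1) + 10.9 = 13.72
anchor → Form Y (Group 2): y = (4.4/2.1)(13.72 − 11.2) + 19.5 = 24.8

24.8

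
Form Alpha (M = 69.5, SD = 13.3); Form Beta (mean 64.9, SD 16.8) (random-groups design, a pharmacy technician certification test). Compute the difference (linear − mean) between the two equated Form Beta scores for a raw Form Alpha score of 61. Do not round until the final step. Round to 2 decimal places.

-2.24

Mean-equated: 61 + (64.9 − 69.5) = 56.40
Linear-equated: (16.8/13.3)(61 − 69.5) + 64.9 = 54.163
Difference = 54.163 − 56.40 = -2.24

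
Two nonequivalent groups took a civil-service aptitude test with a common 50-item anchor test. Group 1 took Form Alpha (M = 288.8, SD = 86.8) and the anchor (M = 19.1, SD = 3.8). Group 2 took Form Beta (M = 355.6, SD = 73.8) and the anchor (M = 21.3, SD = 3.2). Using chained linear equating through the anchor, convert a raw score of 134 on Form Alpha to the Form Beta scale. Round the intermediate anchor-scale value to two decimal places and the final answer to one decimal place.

Form Alpha → anchor (Group 1): v = (3.8/86.8)(134 − 288.8) + 19.1 = 12.32
anchor → Form Beta (Group 2): y = (73.8/3.2)(12.32 − 21.3) + 355.6 = 148.5

148.5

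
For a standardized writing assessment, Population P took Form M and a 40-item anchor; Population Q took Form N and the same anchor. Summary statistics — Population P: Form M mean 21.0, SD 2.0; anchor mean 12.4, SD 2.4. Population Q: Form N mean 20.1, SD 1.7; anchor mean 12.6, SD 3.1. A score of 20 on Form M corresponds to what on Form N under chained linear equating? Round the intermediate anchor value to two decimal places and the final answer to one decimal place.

19.3

Form M → anchor (Population P): v = (2.4/2.0)(20 − 21.0) + 12.4 = 11.20
anchor → Form N (Population Q): y = (1.7/3.1)(11.20 − 12.6) + 20.1 = 19.3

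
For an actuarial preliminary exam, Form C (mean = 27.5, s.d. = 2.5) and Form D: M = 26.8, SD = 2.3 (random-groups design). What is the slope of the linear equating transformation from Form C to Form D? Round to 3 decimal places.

A = SD_Y / SD_X = 2.3 / 2.5 = 0.920

0.920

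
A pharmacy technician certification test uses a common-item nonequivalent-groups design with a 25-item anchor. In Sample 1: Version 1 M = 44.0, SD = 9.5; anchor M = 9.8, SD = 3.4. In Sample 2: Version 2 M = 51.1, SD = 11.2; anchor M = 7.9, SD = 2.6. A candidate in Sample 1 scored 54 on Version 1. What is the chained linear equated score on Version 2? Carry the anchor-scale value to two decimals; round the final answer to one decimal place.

Version 1 → anchor (Sample 1): v = (3.4/9.5)(54 − 44.0) + 9.8 = 13.38
anchor → Version 2 (Sample 2): y = (11.2/2.6)(13.38 − 7.9) + 51.1 = 74.7

74.7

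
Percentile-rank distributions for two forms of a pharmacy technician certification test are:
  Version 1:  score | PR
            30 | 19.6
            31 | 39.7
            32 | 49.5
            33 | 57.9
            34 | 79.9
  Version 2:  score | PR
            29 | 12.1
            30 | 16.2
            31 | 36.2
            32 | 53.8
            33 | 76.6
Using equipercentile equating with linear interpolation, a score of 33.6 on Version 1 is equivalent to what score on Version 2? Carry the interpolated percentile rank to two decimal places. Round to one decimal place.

PR of 33.6 on Version 1: 57.9 + (33.6 − 33)/(34 − 33) × (79.9 − 57.9) = 71.10
On Version 2, PR 71.10 falls between score 32 (PR 53.8) and 33 (PR 76.6).
Interpolate: 32 + (71.10 − 53.8)/(76.6 − 53.8) × (33 − 32) = 32.8

32.8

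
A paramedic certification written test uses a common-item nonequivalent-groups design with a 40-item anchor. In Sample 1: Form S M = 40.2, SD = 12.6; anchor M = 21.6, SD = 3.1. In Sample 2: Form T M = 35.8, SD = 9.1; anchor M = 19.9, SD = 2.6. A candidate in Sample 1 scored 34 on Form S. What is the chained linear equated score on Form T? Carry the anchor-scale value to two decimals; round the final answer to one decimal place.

Form S → anchor (Sample 1): v = (3.1/12.6)(34 − 40.2) + 21.6 = 20.07
anchor → Form T (Sample 2): y = (9.1/2.6)(20.07 − 19.9) + 35.8 = 36.4

36.4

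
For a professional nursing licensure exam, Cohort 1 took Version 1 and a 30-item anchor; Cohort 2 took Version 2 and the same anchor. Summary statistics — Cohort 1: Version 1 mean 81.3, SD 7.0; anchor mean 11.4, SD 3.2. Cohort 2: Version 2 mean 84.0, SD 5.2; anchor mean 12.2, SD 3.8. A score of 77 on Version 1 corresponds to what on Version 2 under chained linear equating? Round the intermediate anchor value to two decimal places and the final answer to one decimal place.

80.2

Version 1 → anchor (Cohort 1): v = (3.2/7.0)(77 − 81.3) + 11.4 = 9.43
anchor → Version 2 (Cohort 2): y = (5.2/3.8)(9.43 − 12.2) + 84.0 = 80.2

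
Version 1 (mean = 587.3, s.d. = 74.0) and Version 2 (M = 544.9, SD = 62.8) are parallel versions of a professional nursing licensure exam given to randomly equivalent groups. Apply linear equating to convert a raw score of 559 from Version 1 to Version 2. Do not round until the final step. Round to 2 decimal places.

520.88

Linear equating: y = (SD_Y/SD_X)(x − M_X) + M_Y
y = (62.8/74.0)(559 − 587.3) + 544.9
y = 0.848649 × -28.3 + 544.9 = -24.0168 + 544.9 = 520.88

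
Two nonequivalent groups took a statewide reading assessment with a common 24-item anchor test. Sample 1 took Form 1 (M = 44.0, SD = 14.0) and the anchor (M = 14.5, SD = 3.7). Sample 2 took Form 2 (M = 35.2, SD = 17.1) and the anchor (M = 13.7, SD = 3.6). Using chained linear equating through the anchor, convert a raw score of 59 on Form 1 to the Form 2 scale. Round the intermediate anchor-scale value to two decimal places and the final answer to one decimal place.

57.8

Form 1 → anchor (Sample 1): v = (3.7/14.0)(59 − 44.0) + 14.5 = 18.46
anchor → Form 2 (Sample 2): y = (17.1/3.6)(18.46 − 13.7) + 35.2 = 57.8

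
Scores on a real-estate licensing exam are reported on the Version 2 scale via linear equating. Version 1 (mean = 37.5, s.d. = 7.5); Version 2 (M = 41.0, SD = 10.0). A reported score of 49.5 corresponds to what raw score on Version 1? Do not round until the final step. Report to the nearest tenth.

Invert y = (SD_Y/SD_X)(x − M_X) + M_Y:
x = (SD_X/SD_Y)(y − M_Y) + M_X = (7.5/10.0)(49.5 − 41.0) + 37.5
x = 0.750000 × 8.500 + 37.5 = 43.9

43.9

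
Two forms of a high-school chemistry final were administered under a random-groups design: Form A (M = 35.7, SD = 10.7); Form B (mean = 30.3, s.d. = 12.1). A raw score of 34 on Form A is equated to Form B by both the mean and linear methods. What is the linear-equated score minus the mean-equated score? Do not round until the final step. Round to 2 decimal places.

-0.22

Mean-equated: 34 + (30.3 − 35.7) = 28.60
Linear-equated: (12.1/10.7)(34 − 35.7) + 30.3 = 28.378
Difference = 28.378 − 28.60 = -0.22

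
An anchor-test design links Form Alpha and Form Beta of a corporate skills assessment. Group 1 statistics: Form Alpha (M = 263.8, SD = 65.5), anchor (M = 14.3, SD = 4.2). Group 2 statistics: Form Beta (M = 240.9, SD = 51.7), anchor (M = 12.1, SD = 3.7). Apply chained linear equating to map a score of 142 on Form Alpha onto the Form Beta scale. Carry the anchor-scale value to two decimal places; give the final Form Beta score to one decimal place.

162.5

Form Alpha → anchor (Group 1): v = (4.2/65.5)(142 − 263.8) + 14.3 = 6.49
anchor → Form Beta (Group 2): y = (51.7/3.7)(6.49 − 12.1) + 240.9 = 162.5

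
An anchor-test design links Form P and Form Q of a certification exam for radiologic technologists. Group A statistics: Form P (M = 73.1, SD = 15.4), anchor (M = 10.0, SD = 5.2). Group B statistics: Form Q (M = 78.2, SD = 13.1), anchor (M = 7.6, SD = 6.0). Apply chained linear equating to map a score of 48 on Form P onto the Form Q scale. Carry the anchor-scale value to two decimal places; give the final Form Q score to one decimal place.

64.9

Form P → anchor (Group A): v = (5.2/15.4)(48 − 73.1) + 10.0 = 1.52
anchor → Form Q (Group B): y = (13.1/6.0)(1.52 − 7.6) + 78.2 = 64.9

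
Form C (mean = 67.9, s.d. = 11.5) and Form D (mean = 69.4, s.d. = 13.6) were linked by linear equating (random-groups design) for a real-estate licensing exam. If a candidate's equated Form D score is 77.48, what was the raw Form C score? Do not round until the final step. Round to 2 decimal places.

74.73

Invert y = (SD_Y/SD_X)(x − M_X) + M_Y:
x = (SD_X/SD_Y)(y − M_Y) + M_X = (11.5/13.6)(77.48 − 69.4) + 67.9
x = 0.845588 × 8.080 + 67.9 = 74.73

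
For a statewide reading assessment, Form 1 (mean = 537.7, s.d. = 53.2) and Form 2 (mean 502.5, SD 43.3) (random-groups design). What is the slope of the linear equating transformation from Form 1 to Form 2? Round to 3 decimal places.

0.814

A = SD_Y / SD_X = 43.3 / 53.2 = 0.814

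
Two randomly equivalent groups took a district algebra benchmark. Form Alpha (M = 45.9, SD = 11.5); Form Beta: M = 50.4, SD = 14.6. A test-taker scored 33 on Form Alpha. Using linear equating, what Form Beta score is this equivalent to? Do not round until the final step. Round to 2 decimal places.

34.02

Linear equating: y = (SD_Y/SD_X)(x − M_X) + M_Y
y = (14.6/11.5)(33 − 45.9) + 50.4
y = 1.269565 × -12.9 + 50.4 = -16.3774 + 50.4 = 34.02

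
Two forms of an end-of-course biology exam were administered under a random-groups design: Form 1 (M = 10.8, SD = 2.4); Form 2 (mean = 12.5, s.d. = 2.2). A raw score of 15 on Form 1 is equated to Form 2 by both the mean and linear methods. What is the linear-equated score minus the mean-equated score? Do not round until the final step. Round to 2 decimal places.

-0.35

Mean-equated: 15 + (12.5 − 10.8) = 16.70
Linear-equated: (2.2/2.4)(15 − 10.8) + 12.5 = 16.350
Difference = 16.350 − 16.70 = -0.35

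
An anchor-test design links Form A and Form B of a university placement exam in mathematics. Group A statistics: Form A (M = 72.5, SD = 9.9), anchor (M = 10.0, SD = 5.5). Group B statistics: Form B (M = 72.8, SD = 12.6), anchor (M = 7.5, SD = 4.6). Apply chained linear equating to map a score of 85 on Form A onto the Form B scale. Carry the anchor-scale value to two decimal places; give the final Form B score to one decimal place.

98.7

Form A → anchor (Group A): v = (5.5/9.9)(85 − 72.5) + 10.0 = 16.94
anchor → Form B (Group B): y = (12.6/4.6)(16.94 − 7.5) + 72.8 = 98.7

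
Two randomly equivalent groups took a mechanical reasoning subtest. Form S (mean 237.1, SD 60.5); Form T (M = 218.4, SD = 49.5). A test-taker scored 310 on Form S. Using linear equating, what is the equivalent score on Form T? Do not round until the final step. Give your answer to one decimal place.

278.0

Linear equating: y = (SD_Y/SD_X)(x − M_X) + M_Y
y = (49.5/60.5)(310 − 237.1) + 218.4
y = 0.818182 × 72.9 + 218.4 = 59.6455 + 218.4 = 278.0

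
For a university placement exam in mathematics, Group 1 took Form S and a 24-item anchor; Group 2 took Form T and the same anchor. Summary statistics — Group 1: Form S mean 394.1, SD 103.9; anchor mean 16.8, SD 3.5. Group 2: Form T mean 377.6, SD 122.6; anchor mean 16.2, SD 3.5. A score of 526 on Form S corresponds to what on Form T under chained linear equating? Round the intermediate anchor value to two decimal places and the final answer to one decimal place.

554.1

Form S → anchor (Group 1): v = (3.5/103.9)(526 − 394.1) + 16.8 = 21.24
anchor → Form T (Group 2): y = (122.6/3.5)(21.24 − 16.2) + 377.6 = 554.1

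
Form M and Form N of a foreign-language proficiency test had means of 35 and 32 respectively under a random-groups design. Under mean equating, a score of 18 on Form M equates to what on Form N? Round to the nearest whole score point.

15

Mean equating: y = x + (M_Y − M_X) = 18 + (32 − 35) = 15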